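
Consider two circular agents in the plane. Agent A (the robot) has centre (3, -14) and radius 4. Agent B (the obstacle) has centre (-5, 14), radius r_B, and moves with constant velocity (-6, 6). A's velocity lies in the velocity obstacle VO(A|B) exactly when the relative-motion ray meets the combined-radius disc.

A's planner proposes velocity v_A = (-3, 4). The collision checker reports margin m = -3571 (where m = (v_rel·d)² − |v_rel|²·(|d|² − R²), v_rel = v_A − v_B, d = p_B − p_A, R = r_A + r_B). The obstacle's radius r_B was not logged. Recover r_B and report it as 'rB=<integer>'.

m = -3571
d = (-8, 28);  v_rel = (3, -2),  |v_rel|² = 13
v_rel×d = (3)·(28) − (-2)·(-8) = 68
since m = R²·13 − 68²:  R² = (4624 + -3571) / 13 = 81
R = √81 = 9  ⇒  r_B = 9 − 4 = 5

rB=5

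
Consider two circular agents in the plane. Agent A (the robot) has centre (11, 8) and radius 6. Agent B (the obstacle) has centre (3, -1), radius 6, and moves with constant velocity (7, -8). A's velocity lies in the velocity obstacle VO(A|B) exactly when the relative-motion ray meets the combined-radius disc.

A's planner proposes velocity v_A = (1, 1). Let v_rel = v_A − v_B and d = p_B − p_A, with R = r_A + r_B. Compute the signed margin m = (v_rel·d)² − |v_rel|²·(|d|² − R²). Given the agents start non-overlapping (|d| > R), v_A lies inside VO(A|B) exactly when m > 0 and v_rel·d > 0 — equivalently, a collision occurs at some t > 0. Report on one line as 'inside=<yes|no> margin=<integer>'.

d = (-8, -9),  |d|² = 145;  R = 6+6 = 12,  c = 145−12² = 1
v_rel = (-6, 9),  |v_rel|² = 117;  v_rel·d = (-6)·(-8) + (9)·(-9) = -33
117·t² + 66·t + 1 = 0  ⇒  m = (-33)² − 117·1 = 972
m = 972 > 0,  v_rel·d = -33 < 0  ⇒  outside

inside=no margin=972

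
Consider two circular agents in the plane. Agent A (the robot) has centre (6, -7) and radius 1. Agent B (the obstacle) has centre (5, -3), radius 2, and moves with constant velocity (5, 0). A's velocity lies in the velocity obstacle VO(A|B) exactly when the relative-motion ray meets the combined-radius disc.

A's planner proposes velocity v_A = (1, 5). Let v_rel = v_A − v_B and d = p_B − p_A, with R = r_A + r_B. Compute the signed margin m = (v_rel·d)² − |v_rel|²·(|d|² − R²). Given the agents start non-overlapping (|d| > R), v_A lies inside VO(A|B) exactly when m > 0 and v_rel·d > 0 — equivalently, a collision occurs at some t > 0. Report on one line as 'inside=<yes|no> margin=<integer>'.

d = (-1, 4),  |d|² = 17;  R = 1+2 = 3,  c = 17−3² = 8
v_rel = (-4, 5),  |v_rel|² = 41;  v_rel·d = (-4)·(-1) + (5)·(4) = 24
41·t² − 48·t + 8 = 0  ⇒  m = 24² − 41·8 = 248
m = 248 > 0,  v_rel·d = 24 > 0  ⇒  inside

inside=yes margin=248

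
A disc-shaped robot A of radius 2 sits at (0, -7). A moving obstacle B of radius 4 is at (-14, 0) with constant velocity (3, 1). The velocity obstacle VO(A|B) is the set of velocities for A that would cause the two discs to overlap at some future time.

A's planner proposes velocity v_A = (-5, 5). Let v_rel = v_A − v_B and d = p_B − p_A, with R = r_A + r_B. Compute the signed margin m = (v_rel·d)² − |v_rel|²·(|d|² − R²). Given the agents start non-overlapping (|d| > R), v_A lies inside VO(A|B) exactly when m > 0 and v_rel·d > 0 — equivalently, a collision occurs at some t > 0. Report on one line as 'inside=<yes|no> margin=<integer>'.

d = (-14, 7),  |d|² = 245;  R = 2+4 = 6,  c = 245−6² = 209
v_rel = (-8, 4),  |v_rel|² = 80;  v_rel·d = (-8)·(-14) + (4)·(7) = 140
80·t² − 280·t + 209 = 0  ⇒  m = 140² − 80·209 = 2880
m = 2880 > 0,  v_rel·d = 140 > 0  ⇒  inside

inside=yes margin=2880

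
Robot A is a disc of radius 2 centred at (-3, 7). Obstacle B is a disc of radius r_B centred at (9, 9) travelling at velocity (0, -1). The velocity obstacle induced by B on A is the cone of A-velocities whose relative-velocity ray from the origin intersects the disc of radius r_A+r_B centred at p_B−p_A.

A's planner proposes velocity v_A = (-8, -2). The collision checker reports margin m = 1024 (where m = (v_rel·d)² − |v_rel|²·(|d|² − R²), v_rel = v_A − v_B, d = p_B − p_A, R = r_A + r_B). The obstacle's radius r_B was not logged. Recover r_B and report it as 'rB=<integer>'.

m = 1024
d = (12, 2);  v_rel = (-8, -1),  |v_rel|² = 65
v_rel×d = (-8)·(2) − (-1)·(12) = -4
since m = R²·65 − (-4)²:  R² = (16 + 1024) / 65 = 16
R = √16 = 4  ⇒  r_B = 4 − 2 = 2

rB=2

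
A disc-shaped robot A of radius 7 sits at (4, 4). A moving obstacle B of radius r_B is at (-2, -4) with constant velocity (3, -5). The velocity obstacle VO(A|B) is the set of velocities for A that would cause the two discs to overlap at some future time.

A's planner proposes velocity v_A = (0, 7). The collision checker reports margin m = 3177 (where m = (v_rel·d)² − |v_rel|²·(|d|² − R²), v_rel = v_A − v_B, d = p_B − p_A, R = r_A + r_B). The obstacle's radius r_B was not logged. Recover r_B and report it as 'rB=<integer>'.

m = 3177
d = (-6, -8);  v_rel = (-3, 12),  |v_rel|² = 153
v_rel×d = (-3)·(-8) − (12)·(-6) = 96
since m = R²·153 − 96²:  R² = (9216 + 3177) / 153 = 81
R = √81 = 9  ⇒  r_B = 9 − 7 = 2

rB=2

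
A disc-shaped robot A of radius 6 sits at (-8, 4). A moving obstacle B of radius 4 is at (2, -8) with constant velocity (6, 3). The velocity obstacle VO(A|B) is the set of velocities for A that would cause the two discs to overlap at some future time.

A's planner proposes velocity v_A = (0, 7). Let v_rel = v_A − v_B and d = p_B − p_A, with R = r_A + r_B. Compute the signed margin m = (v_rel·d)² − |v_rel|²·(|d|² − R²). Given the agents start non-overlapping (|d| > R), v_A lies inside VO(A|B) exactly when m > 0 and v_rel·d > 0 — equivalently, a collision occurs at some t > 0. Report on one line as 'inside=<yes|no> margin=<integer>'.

d = (10, -12),  |d|² = 244;  R = 6+4 = 10,  c = 244−10² = 144
v_rel = (-6, 4),  |v_rel|² = 52;  v_rel·d = (-6)·(10) + (4)·(-12) = -108
52·t² + 216·t + 144 = 0  ⇒  m = (-108)² − 52·144 = 4176
m = 4176 > 0,  v_rel·d = -108 < 0  ⇒  outside

inside=no margin=4176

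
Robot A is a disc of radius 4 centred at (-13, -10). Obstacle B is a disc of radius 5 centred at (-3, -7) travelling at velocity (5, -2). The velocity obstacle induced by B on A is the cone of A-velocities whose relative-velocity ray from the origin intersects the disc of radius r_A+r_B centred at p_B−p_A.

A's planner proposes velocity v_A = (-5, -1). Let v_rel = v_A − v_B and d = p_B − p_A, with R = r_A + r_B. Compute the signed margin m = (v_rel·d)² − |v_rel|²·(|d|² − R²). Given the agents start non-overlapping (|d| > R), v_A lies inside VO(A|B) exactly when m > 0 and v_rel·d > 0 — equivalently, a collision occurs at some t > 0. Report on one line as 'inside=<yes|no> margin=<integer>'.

d = (10, 3),  |d|² = 109;  R = 4+5 = 9,  c = 109−9² = 28
v_rel = (-10, 1),  |v_rel|² = 101;  v_rel·d = (-10)·(10) + (1)·(3) = -97
101·t² + 194·t + 28 = 0  ⇒  m = (-97)² − 101·28 = 6581
m = 6581 > 0,  v_rel·d = -97 < 0  ⇒  outside

inside=no margin=6581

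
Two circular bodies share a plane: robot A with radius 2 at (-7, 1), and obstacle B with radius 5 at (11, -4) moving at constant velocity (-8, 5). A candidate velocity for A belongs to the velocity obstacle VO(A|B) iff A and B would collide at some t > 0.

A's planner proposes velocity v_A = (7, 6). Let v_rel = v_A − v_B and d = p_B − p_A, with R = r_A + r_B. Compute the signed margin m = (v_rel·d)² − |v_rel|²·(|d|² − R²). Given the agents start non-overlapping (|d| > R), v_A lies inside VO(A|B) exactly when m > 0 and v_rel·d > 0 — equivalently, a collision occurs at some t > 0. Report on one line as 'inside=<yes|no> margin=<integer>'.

d = (18, -5),  |d|² = 349;  R = 2+5 = 7,  c = 349−7² = 300
v_rel = (15, 1),  |v_rel|² = 226;  v_rel·d = (15)·(18) + (1)·(-5) = 265
226·t² − 530·t + 300 = 0  ⇒  m = 265² − 226·300 = 2425
m = 2425 > 0,  v_rel·d = 265 > 0  ⇒  inside

inside=yes margin=2425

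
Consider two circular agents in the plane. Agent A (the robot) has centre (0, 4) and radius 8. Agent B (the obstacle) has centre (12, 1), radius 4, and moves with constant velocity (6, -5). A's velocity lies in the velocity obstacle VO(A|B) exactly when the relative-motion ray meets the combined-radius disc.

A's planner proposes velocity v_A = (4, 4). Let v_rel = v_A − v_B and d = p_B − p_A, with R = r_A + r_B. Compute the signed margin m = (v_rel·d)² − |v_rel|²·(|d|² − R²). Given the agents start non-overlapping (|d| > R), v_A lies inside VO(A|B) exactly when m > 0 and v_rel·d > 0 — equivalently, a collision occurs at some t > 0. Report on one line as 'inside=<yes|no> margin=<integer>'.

d = (12, -3),  |d|² = 153;  R = 8+4 = 12,  c = 153−12² = 9
v_rel = (-2, 9),  |v_rel|² = 85;  v_rel·d = (-2)·(12) + (9)·(-3) = -51
85·t² + 102·t + 9 = 0  ⇒  m = (-51)² − 85·9 = 1836
m = 1836 > 0,  v_rel·d = -51 < 0  ⇒  outside

inside=no margin=1836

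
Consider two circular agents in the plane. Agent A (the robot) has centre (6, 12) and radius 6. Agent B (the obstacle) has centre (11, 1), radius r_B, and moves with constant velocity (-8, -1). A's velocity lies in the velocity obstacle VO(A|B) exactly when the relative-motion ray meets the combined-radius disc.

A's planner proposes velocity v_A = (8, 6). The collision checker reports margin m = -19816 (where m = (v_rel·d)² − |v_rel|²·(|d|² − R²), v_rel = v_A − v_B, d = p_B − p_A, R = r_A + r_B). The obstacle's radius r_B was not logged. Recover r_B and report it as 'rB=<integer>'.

m = -19816
d = (5, -11);  v_rel = (16, 7),  |v_rel|² = 305
v_rel×d = (16)·(-11) − (7)·(5) = -211
since m = R²·305 − (-211)²:  R² = (44521 + -19816) / 305 = 81
R = √81 = 9  ⇒  r_B = 9 − 6 = 3

rB=3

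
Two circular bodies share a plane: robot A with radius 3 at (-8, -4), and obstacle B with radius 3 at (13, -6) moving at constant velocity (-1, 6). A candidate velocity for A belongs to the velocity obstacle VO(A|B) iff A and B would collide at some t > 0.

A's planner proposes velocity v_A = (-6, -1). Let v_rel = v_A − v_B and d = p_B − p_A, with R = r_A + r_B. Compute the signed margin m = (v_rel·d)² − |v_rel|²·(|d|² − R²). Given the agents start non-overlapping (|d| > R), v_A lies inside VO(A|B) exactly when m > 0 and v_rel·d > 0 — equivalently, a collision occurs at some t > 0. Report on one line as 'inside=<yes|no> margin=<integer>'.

d = (21, -2),  |d|² = 445;  R = 3+3 = 6,  c = 445−6² = 409
v_rel = (-5, -7),  |v_rel|² = 74;  v_rel·d = (-5)·(21) + (-7)·(-2) = -91
74·t² + 182·t + 409 = 0  ⇒  m = (-91)² − 74·409 = -21985
m = -21985 < 0,  v_rel·d = -91 < 0  ⇒  outside

inside=no margin=-21985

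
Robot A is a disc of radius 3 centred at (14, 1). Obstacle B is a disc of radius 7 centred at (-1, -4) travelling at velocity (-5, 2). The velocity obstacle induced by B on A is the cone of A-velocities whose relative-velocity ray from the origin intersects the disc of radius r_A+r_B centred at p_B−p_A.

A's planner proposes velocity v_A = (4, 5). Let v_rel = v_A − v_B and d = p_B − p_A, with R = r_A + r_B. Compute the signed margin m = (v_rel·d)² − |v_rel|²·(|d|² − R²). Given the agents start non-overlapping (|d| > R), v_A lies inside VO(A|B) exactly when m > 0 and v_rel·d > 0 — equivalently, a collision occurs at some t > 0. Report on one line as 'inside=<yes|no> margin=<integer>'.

d = (-15, -5),  |d|² = 250;  R = 3+7 = 10,  c = 250−10² = 150
v_rel = (9, 3),  |v_rel|² = 90;  v_rel·d = (9)·(-15) + (3)·(-5) = -150
90·t² + 300·t + 150 = 0  ⇒  m = (-150)² − 90·150 = 9000
m = 9000 > 0,  v_rel·d = -150 < 0  ⇒  outside

inside=no margin=9000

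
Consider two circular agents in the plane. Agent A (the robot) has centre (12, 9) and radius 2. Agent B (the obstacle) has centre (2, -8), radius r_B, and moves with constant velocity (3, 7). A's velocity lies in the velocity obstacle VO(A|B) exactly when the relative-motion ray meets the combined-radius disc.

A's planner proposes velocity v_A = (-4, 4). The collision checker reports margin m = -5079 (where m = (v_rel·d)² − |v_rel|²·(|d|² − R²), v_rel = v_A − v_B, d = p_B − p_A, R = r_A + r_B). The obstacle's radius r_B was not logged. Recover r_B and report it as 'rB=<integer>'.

m = -5079
d = (-10, -17);  v_rel = (-7, -3),  |v_rel|² = 58
v_rel×d = (-7)·(-17) − (-3)·(-10) = 89
since m = R²·58 − 89²:  R² = (7921 + -5079) / 58 = 49
R = √49 = 7  ⇒  r_B = 7 − 2 = 5

rB=5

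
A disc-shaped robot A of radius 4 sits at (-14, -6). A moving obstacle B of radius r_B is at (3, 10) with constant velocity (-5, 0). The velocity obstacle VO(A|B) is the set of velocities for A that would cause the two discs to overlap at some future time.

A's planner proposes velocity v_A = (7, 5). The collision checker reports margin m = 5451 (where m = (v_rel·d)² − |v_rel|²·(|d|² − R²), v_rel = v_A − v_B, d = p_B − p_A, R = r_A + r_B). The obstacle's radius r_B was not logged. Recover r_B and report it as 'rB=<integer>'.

m = 5451
d = (17, 16);  v_rel = (12, 5),  |v_rel|² = 169
v_rel×d = (12)·(16) − (5)·(17) = 107
since m = R²·169 − 107²:  R² = (11449 + 5451) / 169 = 100
R = √100 = 10  ⇒  r_B = 10 − 4 = 6

rB=6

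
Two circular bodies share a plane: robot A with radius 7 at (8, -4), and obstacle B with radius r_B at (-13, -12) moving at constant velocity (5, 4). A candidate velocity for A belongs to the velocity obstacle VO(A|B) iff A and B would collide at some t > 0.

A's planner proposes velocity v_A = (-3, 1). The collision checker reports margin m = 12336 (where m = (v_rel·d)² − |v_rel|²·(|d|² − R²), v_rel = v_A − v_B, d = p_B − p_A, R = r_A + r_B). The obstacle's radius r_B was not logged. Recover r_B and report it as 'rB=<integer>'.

m = 12336
d = (-21, -8);  v_rel = (-8, -3),  |v_rel|² = 73
v_rel×d = (-8)·(-8) − (-3)·(-21) = 1
since m = R²·73 − 1²:  R² = (1 + 12336) / 73 = 169
R = √169 = 13  ⇒  r_B = 13 − 7 = 6

rB=6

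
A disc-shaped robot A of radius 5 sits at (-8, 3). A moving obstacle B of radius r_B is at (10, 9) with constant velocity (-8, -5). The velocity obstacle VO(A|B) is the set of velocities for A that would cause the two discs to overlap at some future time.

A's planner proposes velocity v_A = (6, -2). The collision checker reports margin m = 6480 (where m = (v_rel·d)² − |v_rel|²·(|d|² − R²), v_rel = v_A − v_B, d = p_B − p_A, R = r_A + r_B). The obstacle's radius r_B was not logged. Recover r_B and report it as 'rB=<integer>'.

m = 6480
d = (18, 6);  v_rel = (14, 3),  |v_rel|² = 205
v_rel×d = (14)·(6) − (3)·(18) = 30
since m = R²·205 − 30²:  R² = (900 + 6480) / 205 = 36
R = √36 = 6  ⇒  r_B = 6 − 5 = 1

rB=1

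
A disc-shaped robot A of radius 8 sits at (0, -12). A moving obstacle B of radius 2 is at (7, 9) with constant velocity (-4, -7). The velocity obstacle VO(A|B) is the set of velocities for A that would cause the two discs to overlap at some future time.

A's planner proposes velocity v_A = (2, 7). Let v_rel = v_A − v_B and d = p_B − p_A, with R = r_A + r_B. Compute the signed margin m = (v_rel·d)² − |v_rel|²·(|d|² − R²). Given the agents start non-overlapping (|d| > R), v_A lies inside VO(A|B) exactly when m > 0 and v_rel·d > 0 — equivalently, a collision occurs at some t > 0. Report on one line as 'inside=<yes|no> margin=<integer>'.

d = (7, 21),  |d|² = 490;  R = 8+2 = 10,  c = 490−10² = 390
v_rel = (6, 14),  |v_rel|² = 232;  v_rel·d = (6)·(7) + (14)·(21) = 336
232·t² − 672·t + 390 = 0  ⇒  m = 336² − 232·390 = 22416
m = 22416 > 0,  v_rel·d = 336 > 0  ⇒  inside

inside=yes margin=22416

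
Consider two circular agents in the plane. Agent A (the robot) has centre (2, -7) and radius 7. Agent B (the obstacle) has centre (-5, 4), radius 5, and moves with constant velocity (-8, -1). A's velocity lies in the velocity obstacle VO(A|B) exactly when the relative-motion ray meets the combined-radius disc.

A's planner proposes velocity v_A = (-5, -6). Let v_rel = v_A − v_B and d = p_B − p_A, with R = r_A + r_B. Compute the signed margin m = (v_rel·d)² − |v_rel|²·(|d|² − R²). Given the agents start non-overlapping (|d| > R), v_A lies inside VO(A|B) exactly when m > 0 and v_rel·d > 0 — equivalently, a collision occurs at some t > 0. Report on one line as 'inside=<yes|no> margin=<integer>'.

d = (-7, 11),  |d|² = 170;  R = 7+5 = 12,  c = 170−12² = 26
v_rel = (3, -5),  |v_rel|² = 34;  v_rel·d = (3)·(-7) + (-5)·(11) = -76
34·t² + 152·t + 26 = 0  ⇒  m = (-76)² − 34·26 = 4892
m = 4892 > 0,  v_rel·d = -76 < 0  ⇒  outside

inside=no margin=4892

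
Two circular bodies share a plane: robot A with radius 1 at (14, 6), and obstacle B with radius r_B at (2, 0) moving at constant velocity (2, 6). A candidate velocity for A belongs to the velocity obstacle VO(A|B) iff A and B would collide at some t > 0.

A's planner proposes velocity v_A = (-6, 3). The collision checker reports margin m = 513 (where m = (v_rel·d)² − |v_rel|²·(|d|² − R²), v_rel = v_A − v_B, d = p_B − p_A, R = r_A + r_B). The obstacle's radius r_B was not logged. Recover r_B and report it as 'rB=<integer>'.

m = 513
d = (-12, -6);  v_rel = (-8, -3),  |v_rel|² = 73
v_rel×d = (-8)·(-6) − (-3)·(-12) = 12
since m = R²·73 − 12²:  R² = (144 + 513) / 73 = 9
R = √9 = 3  ⇒  r_B = 3 − 1 = 2

rB=2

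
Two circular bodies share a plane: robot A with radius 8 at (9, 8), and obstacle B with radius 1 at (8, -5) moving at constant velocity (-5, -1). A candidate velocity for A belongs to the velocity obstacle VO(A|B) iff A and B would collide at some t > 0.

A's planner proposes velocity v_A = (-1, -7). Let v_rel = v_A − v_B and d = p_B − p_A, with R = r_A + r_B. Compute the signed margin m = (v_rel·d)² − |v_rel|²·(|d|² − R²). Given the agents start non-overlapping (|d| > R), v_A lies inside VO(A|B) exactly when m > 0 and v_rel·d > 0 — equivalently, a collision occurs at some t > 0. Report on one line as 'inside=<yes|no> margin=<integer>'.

d = (-1, -13),  |d|² = 170;  R = 8+1 = 9,  c = 170−9² = 89
v_rel = (4, -6),  |v_rel|² = 52;  v_rel·d = (4)·(-1) + (-6)·(-13) = 74
52·t² − 148·t + 89 = 0  ⇒  m = 74² − 52·89 = 848
m = 848 > 0,  v_rel·d = 74 > 0  ⇒  inside

inside=yes margin=848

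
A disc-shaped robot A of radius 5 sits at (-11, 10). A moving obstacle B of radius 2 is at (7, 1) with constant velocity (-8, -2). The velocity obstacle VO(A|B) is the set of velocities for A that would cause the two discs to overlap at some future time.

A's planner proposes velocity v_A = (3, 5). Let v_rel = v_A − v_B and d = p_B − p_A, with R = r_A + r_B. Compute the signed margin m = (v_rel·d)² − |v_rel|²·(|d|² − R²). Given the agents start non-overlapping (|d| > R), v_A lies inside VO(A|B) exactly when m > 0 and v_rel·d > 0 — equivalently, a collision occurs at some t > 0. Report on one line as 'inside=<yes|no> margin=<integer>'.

d = (18, -9),  |d|² = 405;  R = 5+2 = 7,  c = 405−7² = 356
v_rel = (11, 7),  |v_rel|² = 170;  v_rel·d = (11)·(18) + (7)·(-9) = 135
170·t² − 270·t + 356 = 0  ⇒  m = 135² − 170·356 = -42295
m = -42295 < 0,  v_rel·d = 135 > 0  ⇒  outside

inside=no margin=-42295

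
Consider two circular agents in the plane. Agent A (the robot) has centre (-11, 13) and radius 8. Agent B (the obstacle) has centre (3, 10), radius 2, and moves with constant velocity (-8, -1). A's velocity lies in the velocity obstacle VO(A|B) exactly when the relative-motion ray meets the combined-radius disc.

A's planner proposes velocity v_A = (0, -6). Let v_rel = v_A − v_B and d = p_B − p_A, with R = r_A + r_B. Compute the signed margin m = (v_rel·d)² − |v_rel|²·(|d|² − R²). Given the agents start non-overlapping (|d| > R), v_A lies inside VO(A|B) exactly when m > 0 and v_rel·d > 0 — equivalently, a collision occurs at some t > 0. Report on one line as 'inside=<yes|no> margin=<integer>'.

d = (14, -3),  |d|² = 205;  R = 8+2 = 10,  c = 205−10² = 105
v_rel = (8, -5),  |v_rel|² = 89;  v_rel·d = (8)·(14) + (-5)·(-3) = 127
89·t² − 254·t + 105 = 0  ⇒  m = 127² − 89·105 = 6784
m = 6784 > 0,  v_rel·d = 127 > 0  ⇒  inside

inside=yes margin=6784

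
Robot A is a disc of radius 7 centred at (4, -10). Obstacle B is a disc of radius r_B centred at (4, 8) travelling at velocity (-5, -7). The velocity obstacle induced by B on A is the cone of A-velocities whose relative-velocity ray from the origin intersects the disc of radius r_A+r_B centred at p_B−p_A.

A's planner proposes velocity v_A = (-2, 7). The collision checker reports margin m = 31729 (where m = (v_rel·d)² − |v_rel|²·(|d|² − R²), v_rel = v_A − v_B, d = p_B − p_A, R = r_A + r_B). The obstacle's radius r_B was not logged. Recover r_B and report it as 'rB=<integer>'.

m = 31729
d = (0, 18);  v_rel = (3, 14),  |v_rel|² = 205
v_rel×d = (3)·(18) − (14)·(0) = 54
since m = R²·205 − 54²:  R² = (2916 + 31729) / 205 = 169
R = √169 = 13  ⇒  r_B = 13 − 7 = 6

rB=6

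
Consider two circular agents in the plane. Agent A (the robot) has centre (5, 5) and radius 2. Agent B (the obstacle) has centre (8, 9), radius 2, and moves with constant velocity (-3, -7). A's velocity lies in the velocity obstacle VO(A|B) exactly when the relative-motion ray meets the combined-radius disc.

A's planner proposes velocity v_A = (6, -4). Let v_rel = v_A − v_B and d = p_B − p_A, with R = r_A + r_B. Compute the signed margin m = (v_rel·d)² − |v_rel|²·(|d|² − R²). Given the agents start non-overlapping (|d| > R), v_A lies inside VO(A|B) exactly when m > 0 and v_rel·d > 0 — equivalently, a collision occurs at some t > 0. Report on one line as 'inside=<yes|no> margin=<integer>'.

d = (3, 4),  |d|² = 25;  R = 2+2 = 4,  c = 25−4² = 9
v_rel = (9, 3),  |v_rel|² = 90;  v_rel·d = (9)·(3) + (3)·(4) = 39
90·t² − 78·t + 9 = 0  ⇒  m = 39² − 90·9 = 711
m = 711 > 0,  v_rel·d = 39 > 0  ⇒  inside

inside=yes margin=711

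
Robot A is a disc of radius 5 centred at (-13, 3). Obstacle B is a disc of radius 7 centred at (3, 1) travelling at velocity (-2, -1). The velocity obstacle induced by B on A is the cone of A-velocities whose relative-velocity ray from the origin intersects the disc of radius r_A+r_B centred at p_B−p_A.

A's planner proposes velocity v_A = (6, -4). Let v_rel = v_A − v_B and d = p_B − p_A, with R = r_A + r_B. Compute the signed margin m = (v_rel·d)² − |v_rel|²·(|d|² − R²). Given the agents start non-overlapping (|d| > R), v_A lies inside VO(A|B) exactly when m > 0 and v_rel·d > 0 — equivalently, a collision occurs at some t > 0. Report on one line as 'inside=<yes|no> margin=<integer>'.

d = (16, -2),  |d|² = 260;  R = 5+7 = 12,  c = 260−12² = 116
v_rel = (8, -3),  |v_rel|² = 73;  v_rel·d = (8)·(16) + (-3)·(-2) = 134
73·t² − 268·t + 116 = 0  ⇒  m = 134² − 73·116 = 9488
m = 9488 > 0,  v_rel·d = 134 > 0  ⇒  inside

inside=yes margin=9488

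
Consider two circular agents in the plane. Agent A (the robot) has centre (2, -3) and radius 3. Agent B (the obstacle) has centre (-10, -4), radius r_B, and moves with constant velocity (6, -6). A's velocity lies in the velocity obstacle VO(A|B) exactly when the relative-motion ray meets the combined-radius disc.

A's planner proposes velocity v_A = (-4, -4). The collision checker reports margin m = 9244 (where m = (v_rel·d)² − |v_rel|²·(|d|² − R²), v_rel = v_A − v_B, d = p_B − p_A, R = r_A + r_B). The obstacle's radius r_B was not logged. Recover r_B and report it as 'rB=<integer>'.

m = 9244
d = (-12, -1);  v_rel = (-10, 2),  |v_rel|² = 104
v_rel×d = (-10)·(-1) − (2)·(-12) = 34
since m = R²·104 − 34²:  R² = (1156 + 9244) / 104 = 100
R = √100 = 10  ⇒  r_B = 10 − 3 = 7

rB=7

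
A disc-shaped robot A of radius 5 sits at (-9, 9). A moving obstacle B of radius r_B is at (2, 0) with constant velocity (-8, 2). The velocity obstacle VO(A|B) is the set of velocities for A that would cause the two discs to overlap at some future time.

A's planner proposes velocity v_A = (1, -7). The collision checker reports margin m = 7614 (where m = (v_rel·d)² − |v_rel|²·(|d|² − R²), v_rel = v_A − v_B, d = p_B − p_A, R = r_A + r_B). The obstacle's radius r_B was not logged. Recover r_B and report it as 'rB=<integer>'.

m = 7614
d = (11, -9);  v_rel = (9, -9),  |v_rel|² = 162
v_rel×d = (9)·(-9) − (-9)·(11) = 18
since m = R²·162 − 18²:  R² = (324 + 7614) / 162 = 49
R = √49 = 7  ⇒  r_B = 7 − 5 = 2

rB=2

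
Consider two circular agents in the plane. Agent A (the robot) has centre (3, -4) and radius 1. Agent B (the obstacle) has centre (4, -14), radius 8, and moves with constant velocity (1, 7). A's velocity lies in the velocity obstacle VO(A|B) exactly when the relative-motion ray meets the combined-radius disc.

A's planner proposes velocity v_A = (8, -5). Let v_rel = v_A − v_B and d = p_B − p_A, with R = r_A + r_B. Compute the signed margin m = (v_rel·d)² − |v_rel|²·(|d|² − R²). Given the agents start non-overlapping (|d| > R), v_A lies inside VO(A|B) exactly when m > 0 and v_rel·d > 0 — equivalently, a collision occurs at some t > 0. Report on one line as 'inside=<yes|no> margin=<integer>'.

d = (1, -10),  |d|² = 101;  R = 1+8 = 9,  c = 101−9² = 20
v_rel = (7, -12),  |v_rel|² = 193;  v_rel·d = (7)·(1) + (-12)·(-10) = 127
193·t² − 254·t + 20 = 0  ⇒  m = 127² − 193·20 = 12269
m = 12269 > 0,  v_rel·d = 127 > 0  ⇒  inside

inside=yes margin=12269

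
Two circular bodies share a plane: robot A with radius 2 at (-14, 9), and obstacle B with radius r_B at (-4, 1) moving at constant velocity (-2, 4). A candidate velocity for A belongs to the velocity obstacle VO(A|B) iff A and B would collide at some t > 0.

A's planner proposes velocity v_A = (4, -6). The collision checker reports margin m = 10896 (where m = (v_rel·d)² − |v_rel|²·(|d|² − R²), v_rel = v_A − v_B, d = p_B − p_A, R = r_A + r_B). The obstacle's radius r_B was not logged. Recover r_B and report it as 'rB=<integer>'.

m = 10896
d = (10, -8);  v_rel = (6, -10),  |v_rel|² = 136
v_rel×d = (6)·(-8) − (-10)·(10) = 52
since m = R²·136 − 52²:  R² = (2704 + 10896) / 136 = 100
R = √100 = 10  ⇒  r_B = 10 − 2 = 8

rB=8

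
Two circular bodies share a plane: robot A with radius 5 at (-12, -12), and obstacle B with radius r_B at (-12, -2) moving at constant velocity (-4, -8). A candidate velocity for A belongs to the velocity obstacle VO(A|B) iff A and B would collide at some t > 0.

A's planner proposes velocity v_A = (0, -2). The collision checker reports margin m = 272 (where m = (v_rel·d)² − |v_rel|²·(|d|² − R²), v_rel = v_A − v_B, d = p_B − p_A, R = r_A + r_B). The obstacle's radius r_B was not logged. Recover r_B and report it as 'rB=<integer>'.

m = 272
d = (0, 10);  v_rel = (4, 6),  |v_rel|² = 52
v_rel×d = (4)·(10) − (6)·(0) = 40
since m = R²·52 − 40²:  R² = (1600 + 272) / 52 = 36
R = √36 = 6  ⇒  r_B = 6 − 5 = 1

rB=1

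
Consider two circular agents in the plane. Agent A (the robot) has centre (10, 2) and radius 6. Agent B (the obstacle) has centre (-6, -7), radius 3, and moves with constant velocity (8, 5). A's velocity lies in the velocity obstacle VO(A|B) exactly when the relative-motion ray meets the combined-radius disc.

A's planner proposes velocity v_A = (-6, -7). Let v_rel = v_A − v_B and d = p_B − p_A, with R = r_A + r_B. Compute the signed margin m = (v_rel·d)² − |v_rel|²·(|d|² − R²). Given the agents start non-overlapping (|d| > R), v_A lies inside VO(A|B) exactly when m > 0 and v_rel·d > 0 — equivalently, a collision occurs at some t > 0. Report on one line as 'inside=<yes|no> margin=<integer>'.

d = (-16, -9),  |d|² = 337;  R = 6+3 = 9,  c = 337−9² = 256
v_rel = (-14, -12),  |v_rel|² = 340;  v_rel·d = (-14)·(-16) + (-12)·(-9) = 332
340·t² − 664·t + 256 = 0  ⇒  m = 332² − 340·256 = 23184
m = 23184 > 0,  v_rel·d = 332 > 0  ⇒  inside

inside=yes margin=23184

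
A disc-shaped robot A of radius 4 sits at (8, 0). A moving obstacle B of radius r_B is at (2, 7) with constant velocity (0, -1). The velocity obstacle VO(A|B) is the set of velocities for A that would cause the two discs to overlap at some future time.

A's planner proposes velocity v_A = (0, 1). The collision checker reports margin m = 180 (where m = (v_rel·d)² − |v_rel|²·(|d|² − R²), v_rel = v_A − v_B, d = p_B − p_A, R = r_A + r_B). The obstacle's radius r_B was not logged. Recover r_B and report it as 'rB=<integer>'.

m = 180
d = (-6, 7);  v_rel = (0, 2),  |v_rel|² = 4
v_rel×d = (0)·(7) − (2)·(-6) = 12
since m = R²·4 − 12²:  R² = (144 + 180) / 4 = 81
R = √81 = 9  ⇒  r_B = 9 − 4 = 5

rB=5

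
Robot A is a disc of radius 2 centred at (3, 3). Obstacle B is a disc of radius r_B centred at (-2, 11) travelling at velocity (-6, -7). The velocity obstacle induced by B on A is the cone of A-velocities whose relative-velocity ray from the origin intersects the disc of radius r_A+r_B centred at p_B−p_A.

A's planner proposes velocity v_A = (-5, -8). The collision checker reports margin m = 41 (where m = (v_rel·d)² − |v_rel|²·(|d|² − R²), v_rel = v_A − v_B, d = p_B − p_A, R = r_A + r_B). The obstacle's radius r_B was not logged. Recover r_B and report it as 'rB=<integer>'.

m = 41
d = (-5, 8);  v_rel = (1, -1),  |v_rel|² = 2
v_rel×d = (1)·(8) − (-1)·(-5) = 3
since m = R²·2 − 3²:  R² = (9 + 41) / 2 = 25
R = √25 = 5  ⇒  r_B = 5 − 2 = 3

rB=3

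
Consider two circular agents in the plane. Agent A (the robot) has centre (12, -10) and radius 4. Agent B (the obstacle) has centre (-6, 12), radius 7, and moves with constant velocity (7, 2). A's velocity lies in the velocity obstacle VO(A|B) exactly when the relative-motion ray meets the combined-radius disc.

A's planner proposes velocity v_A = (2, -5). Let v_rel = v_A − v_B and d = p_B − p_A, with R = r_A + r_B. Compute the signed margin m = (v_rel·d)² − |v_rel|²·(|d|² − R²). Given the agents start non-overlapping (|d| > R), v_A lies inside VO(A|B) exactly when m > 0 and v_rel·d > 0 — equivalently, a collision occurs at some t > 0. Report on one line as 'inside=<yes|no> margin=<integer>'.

d = (-18, 22),  |d|² = 808;  R = 4+7 = 11,  c = 808−11² = 687
v_rel = (-5, -7),  |v_rel|² = 74;  v_rel·d = (-5)·(-18) + (-7)·(22) = -64
74·t² + 128·t + 687 = 0  ⇒  m = (-64)² − 74·687 = -46742
m = -46742 < 0,  v_rel·d = -64 < 0  ⇒  outside

inside=no margin=-46742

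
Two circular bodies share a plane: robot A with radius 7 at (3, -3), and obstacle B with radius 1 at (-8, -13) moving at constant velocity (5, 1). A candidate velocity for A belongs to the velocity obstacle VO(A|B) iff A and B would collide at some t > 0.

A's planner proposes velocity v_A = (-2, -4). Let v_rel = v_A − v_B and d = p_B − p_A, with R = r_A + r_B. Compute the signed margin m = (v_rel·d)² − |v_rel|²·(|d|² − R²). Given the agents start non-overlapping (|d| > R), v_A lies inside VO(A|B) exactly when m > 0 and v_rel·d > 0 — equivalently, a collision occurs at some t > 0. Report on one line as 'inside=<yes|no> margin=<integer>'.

d = (-11, -10),  |d|² = 221;  R = 7+1 = 8,  c = 221−8² = 157
v_rel = (-7, -5),  |v_rel|² = 74;  v_rel·d = (-7)·(-11) + (-5)·(-10) = 127
74·t² − 254·t + 157 = 0  ⇒  m = 127² − 74·157 = 4511
m = 4511 > 0,  v_rel·d = 127 > 0  ⇒  inside

inside=yes margin=4511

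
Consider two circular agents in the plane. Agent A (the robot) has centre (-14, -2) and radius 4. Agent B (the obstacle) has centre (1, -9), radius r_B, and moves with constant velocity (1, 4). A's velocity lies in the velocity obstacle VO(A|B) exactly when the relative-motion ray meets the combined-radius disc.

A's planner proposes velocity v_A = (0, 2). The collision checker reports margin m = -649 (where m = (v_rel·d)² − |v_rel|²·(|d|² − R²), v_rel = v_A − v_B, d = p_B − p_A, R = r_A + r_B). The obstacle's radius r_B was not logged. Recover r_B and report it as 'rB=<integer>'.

m = -649
d = (15, -7);  v_rel = (-1, -2),  |v_rel|² = 5
v_rel×d = (-1)·(-7) − (-2)·(15) = 37
since m = R²·5 − 37²:  R² = (1369 + -649) / 5 = 144
R = √144 = 12  ⇒  r_B = 12 − 4 = 8

rB=8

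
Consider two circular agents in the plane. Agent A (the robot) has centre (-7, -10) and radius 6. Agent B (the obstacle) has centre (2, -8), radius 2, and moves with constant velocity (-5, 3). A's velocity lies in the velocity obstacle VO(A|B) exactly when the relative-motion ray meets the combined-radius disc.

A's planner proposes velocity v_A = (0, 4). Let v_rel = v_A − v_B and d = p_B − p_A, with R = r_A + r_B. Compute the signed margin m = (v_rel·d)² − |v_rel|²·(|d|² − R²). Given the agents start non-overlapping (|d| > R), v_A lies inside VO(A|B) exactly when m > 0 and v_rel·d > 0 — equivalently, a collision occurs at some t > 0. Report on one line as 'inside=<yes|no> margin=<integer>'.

d = (9, 2),  |d|² = 85;  R = 6+2 = 8,  c = 85−8² = 21
v_rel = (5, 1),  |v_rel|² = 26;  v_rel·d = (5)·(9) + (1)·(2) = 47
26·t² − 94·t + 21 = 0  ⇒  m = 47² − 26·21 = 1663
m = 1663 > 0,  v_rel·d = 47 > 0  ⇒  inside

inside=yes margin=1663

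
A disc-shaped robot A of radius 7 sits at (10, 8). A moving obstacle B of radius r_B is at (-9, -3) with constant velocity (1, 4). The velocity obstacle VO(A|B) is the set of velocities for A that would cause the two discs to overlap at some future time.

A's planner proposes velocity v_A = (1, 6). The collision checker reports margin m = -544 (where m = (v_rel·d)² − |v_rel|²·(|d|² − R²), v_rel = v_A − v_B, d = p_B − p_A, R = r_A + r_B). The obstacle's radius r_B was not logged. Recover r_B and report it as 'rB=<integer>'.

m = -544
d = (-19, -11);  v_rel = (0, 2),  |v_rel|² = 4
v_rel×d = (0)·(-11) − (2)·(-19) = 38
since m = R²·4 − 38²:  R² = (1444 + -544) / 4 = 225
R = √225 = 15  ⇒  r_B = 15 − 7 = 8

rB=8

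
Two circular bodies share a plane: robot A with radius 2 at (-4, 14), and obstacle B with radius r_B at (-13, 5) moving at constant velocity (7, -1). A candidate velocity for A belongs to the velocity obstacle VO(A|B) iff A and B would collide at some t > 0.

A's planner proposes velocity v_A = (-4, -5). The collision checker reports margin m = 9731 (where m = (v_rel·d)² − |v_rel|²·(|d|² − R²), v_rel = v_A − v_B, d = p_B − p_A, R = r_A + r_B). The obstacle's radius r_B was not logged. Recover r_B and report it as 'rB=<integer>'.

m = 9731
d = (-9, -9);  v_rel = (-11, -4),  |v_rel|² = 137
v_rel×d = (-11)·(-9) − (-4)·(-9) = 63
since m = R²·137 − 63²:  R² = (3969 + 9731) / 137 = 100
R = √100 = 10  ⇒  r_B = 10 − 2 = 8

rB=8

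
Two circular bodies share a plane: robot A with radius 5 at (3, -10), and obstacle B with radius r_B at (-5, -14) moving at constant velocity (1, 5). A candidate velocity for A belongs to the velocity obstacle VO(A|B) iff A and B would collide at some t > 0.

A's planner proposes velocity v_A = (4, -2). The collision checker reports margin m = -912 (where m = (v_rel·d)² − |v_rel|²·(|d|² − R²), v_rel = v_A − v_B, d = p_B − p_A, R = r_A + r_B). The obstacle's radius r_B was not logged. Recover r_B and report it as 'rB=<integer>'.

m = -912
d = (-8, -4);  v_rel = (3, -7),  |v_rel|² = 58
v_rel×d = (3)·(-4) − (-7)·(-8) = -68
since m = R²·58 − (-68)²:  R² = (4624 + -912) / 58 = 64
R = √64 = 8  ⇒  r_B = 8 − 5 = 3

rB=3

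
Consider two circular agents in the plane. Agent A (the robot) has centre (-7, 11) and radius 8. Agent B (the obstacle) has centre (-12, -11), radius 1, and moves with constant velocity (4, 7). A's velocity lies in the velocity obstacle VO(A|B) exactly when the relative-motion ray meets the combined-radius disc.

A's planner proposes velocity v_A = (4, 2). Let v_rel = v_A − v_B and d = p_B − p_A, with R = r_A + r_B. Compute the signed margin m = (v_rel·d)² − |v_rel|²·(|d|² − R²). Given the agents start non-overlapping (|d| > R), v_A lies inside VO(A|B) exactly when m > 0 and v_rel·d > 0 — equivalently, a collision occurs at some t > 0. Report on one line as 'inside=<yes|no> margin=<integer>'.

d = (-5, -22),  |d|² = 509;  R = 8+1 = 9,  c = 509−9² = 428
v_rel = (0, -5),  |v_rel|² = 25;  v_rel·d = (0)·(-5) + (-5)·(-22) = 110
25·t² − 220·t + 428 = 0  ⇒  m = 110² − 25·428 = 1400
m = 1400 > 0,  v_rel·d = 110 > 0  ⇒  inside

inside=yes margin=1400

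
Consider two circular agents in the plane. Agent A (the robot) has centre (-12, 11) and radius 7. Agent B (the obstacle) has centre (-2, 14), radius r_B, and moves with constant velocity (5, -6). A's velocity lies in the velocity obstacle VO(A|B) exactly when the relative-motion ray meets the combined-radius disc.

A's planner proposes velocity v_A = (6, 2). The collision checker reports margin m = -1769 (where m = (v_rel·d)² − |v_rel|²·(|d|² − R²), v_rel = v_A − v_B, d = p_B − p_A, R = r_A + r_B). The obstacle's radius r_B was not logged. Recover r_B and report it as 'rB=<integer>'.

m = -1769
d = (10, 3);  v_rel = (1, 8),  |v_rel|² = 65
v_rel×d = (1)·(3) − (8)·(10) = -77
since m = R²·65 − (-77)²:  R² = (5929 + -1769) / 65 = 64
R = √64 = 8  ⇒  r_B = 8 − 7 = 1

rB=1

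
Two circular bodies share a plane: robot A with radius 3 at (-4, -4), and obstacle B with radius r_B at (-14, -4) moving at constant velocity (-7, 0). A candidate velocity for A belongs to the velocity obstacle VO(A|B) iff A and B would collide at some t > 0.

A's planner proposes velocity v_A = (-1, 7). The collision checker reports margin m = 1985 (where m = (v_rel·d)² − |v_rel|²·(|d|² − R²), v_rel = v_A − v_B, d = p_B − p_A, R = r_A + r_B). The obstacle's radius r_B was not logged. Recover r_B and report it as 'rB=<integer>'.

m = 1985
d = (-10, 0);  v_rel = (6, 7),  |v_rel|² = 85
v_rel×d = (6)·(0) − (7)·(-10) = 70
since m = R²·85 − 70²:  R² = (4900 + 1985) / 85 = 81
R = √81 = 9  ⇒  r_B = 9 − 3 = 6

rB=6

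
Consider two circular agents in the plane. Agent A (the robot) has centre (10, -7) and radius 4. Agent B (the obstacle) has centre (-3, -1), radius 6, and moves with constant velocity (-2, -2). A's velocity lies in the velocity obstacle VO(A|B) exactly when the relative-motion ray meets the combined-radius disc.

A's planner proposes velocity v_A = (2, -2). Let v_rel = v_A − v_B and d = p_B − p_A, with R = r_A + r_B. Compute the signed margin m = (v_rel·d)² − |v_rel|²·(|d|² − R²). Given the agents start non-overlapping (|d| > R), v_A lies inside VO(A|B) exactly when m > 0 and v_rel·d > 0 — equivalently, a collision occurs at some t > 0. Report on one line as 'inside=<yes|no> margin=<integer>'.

d = (-13, 6),  |d|² = 205;  R = 4+6 = 10,  c = 205−10² = 105
v_rel = (4, 0),  |v_rel|² = 16;  v_rel·d = (4)·(-13) + (0)·(6) = -52
16·t² + 104·t + 105 = 0  ⇒  m = (-52)² − 16·105 = 1024
m = 1024 > 0,  v_rel·d = -52 < 0  ⇒  outside

inside=no margin=1024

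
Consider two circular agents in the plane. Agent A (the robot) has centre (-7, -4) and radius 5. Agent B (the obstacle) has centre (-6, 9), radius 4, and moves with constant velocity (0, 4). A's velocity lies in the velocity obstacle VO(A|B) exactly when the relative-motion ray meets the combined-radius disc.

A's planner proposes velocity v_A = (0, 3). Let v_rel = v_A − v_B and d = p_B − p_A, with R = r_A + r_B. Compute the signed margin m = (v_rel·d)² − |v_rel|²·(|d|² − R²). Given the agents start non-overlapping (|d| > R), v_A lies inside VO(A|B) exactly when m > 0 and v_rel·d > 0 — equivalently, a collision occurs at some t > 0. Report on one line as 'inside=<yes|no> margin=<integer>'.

d = (1, 13),  |d|² = 170;  R = 5+4 = 9,  c = 170−9² = 89
v_rel = (0, -1),  |v_rel|² = 1;  v_rel·d = (0)·(1) + (-1)·(13) = -13
1·t² + 26·t + 89 = 0  ⇒  m = (-13)² − 1·89 = 80
m = 80 > 0,  v_rel·d = -13 < 0  ⇒  outside

inside=no margin=80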